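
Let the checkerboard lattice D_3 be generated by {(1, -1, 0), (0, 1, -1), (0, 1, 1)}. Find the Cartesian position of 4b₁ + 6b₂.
(4, 2, -6)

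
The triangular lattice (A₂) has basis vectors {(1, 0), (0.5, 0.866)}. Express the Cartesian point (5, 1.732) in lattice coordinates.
4b₁ + 2b₂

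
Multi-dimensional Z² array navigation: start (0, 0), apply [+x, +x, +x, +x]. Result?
(4, 0)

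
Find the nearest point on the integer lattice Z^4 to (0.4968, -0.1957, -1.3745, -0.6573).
(0, 0, -1, -1)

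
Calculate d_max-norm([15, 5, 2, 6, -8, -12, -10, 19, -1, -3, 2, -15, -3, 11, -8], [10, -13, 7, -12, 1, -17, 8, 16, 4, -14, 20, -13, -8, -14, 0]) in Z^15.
25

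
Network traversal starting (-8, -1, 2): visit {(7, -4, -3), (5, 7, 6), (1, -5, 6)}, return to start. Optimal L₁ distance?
78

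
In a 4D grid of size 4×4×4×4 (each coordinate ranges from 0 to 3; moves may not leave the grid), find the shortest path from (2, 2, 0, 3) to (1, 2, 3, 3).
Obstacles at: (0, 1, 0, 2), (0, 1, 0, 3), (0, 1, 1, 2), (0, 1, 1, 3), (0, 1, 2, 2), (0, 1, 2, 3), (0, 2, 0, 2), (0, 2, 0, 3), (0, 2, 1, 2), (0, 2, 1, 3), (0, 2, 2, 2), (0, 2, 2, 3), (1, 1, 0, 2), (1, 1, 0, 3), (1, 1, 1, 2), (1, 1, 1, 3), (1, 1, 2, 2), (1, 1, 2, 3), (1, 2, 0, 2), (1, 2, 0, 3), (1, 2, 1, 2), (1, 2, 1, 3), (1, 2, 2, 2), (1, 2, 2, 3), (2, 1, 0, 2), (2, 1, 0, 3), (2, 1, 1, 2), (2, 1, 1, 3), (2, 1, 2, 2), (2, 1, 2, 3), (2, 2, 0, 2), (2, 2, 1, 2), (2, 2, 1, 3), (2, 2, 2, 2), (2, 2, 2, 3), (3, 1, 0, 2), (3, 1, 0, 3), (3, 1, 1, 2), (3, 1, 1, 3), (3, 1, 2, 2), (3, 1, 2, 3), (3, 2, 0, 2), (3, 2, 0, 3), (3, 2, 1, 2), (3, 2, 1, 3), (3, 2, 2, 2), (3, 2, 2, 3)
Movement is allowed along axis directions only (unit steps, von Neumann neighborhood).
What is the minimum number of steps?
6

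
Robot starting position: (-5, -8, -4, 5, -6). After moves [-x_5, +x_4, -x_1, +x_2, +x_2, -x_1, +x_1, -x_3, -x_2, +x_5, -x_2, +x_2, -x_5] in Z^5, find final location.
(-6, -7, -5, 6, -7)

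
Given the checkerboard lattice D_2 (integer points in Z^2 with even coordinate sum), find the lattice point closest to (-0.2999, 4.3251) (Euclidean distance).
(0, 4)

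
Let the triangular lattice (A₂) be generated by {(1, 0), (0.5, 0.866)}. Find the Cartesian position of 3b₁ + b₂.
(3.5, 0.866)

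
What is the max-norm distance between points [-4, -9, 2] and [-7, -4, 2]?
5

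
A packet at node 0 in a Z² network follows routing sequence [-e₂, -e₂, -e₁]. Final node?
(-1, -2)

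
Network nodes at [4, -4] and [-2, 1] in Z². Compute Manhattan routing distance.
11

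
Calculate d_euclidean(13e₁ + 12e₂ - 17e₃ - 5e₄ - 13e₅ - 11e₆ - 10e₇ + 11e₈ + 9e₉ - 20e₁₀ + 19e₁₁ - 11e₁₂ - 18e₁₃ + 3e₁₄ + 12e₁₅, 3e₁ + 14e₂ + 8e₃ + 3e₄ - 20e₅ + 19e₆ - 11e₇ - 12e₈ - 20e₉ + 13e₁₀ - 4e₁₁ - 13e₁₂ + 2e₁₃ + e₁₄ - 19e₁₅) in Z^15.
78.1025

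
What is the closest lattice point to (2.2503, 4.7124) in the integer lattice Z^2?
(2, 5)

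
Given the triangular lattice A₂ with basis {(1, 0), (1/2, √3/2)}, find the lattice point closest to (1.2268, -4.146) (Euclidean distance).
(1.5, -4.33)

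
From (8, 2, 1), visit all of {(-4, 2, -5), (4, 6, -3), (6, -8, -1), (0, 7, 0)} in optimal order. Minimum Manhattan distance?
54
(one optimal route: (8, 2, 1) → (6, -8, -1) → (4, 6, -3) → (0, 7, 0) → (-4, 2, -5))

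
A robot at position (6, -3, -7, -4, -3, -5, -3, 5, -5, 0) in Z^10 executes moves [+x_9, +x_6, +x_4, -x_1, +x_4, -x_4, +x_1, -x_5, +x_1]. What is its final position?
(7, -3, -7, -3, -4, -4, -3, 5, -4, 0)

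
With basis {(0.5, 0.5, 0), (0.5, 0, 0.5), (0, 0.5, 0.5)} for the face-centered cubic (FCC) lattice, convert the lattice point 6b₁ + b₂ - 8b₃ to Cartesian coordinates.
(3.5, -1, -3.5)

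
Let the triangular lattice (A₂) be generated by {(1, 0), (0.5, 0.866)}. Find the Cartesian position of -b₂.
(-0.5, -0.866)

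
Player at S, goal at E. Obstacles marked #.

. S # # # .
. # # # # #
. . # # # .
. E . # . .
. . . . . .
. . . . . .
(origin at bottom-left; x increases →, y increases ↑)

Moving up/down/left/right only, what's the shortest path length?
5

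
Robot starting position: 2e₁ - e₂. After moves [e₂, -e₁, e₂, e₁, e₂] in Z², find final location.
(2, 2)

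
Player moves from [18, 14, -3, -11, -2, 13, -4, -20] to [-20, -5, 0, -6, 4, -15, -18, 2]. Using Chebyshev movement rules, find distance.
38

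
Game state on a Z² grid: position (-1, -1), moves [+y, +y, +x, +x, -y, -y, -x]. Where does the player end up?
(0, -1)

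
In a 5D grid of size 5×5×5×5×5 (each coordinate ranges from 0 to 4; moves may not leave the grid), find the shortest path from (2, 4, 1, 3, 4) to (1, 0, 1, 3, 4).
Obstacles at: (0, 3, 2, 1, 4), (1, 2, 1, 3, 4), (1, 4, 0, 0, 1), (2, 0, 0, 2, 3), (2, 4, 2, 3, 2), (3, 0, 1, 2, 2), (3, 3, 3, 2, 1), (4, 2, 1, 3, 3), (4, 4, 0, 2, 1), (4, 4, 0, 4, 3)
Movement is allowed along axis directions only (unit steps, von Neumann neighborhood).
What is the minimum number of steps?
5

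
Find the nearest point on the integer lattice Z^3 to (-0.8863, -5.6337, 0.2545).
(-1, -6, 0)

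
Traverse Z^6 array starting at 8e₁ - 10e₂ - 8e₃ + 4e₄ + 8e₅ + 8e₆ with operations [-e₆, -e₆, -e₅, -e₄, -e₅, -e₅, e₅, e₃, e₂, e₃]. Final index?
(8, -9, -6, 3, 6, 6)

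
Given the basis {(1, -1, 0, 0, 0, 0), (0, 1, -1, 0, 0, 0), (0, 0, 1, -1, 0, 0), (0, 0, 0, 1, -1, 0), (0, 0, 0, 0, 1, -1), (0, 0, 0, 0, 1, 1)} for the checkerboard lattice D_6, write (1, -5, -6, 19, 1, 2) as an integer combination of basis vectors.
b₁ - 4b₂ - 10b₃ + 9b₄ + 4b₅ + 6b₆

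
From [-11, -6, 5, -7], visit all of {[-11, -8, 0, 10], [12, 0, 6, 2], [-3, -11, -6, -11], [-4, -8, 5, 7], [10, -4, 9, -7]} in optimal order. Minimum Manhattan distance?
126
(one optimal route: (-11, -6, 5, -7) → (-11, -8, 0, 10) → (-4, -8, 5, 7) → (12, 0, 6, 2) → (10, -4, 9, -7) → (-3, -11, -6, -11))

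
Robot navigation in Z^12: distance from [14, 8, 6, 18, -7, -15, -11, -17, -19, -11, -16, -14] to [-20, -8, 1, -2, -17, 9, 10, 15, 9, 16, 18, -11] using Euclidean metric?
81.5843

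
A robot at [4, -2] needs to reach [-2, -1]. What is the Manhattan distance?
7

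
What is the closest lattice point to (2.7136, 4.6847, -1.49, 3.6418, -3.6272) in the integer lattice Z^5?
(3, 5, -1, 4, -4)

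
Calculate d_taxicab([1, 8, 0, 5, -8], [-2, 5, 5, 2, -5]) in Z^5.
17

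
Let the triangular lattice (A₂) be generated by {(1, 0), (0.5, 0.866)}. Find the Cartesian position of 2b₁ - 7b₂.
(-1.5, -6.062)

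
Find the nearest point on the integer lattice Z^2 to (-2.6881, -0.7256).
(-3, -1)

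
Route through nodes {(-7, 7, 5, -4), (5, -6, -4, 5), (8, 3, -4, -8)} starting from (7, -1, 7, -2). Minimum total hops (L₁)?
82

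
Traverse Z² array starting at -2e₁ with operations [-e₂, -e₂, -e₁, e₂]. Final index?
(-3, -1)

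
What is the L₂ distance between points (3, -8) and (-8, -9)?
11.0454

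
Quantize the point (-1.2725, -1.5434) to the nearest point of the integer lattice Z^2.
(-1, -2)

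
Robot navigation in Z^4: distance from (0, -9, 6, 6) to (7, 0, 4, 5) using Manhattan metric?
19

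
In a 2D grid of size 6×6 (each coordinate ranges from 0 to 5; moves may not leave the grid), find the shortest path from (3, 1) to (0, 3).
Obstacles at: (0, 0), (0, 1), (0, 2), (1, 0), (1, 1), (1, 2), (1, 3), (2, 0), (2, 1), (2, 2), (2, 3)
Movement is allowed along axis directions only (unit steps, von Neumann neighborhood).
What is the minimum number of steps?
7
(one shortest path: (3, 1) → (3, 2) → (3, 3) → (3, 4) → (2, 4) → (1, 4) → (0, 4) → (0, 3))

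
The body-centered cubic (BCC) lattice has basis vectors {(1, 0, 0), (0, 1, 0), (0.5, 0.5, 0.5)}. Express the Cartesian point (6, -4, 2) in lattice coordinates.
4b₁ - 6b₂ + 4b₃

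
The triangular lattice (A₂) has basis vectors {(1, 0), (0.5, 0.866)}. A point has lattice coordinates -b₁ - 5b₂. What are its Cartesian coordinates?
(-3.5, -4.33)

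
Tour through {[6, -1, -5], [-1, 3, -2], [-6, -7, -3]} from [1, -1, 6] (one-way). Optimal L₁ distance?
46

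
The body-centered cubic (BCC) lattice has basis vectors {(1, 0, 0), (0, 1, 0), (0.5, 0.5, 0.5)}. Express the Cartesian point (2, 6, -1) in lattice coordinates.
3b₁ + 7b₂ - 2b₃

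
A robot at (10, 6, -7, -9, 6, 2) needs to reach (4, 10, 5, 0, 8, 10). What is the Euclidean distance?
18.5742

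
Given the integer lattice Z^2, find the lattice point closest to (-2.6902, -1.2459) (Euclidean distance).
(-3, -1)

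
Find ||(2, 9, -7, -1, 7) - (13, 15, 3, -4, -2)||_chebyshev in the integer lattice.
11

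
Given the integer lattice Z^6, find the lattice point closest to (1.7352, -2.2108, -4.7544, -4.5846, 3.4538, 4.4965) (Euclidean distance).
(2, -2, -5, -5, 3, 4)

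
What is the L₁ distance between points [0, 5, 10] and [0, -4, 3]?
16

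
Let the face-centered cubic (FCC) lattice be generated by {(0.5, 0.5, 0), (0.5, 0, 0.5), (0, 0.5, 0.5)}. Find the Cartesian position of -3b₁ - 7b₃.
(-1.5, -5, -3.5)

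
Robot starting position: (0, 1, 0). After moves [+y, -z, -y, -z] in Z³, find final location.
(0, 1, -2)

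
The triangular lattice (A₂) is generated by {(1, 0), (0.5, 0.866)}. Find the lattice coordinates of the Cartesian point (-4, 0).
-4b₁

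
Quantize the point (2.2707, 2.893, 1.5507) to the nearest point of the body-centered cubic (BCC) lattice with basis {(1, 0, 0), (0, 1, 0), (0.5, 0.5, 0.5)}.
(2.5, 2.5, 1.5)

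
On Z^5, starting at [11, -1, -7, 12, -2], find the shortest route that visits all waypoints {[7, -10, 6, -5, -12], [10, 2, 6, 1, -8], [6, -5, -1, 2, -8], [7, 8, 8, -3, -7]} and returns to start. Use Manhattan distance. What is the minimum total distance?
132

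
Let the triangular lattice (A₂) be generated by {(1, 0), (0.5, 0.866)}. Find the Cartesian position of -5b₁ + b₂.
(-4.5, 0.866)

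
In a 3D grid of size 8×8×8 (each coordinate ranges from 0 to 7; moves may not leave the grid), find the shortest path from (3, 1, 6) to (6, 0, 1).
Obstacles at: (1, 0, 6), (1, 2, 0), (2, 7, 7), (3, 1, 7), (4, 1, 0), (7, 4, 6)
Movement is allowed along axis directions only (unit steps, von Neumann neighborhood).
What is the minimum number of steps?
9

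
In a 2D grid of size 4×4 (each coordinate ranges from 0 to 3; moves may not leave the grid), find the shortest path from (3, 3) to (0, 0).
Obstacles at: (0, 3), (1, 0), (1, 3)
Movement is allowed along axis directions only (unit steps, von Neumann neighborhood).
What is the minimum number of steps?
6
(one shortest path: (3, 3) → (2, 3) → (2, 2) → (1, 2) → (0, 2) → (0, 1) → (0, 0))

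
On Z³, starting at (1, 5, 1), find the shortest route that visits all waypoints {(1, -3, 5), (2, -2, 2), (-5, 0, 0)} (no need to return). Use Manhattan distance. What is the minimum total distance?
28
(one optimal route: (1, 5, 1) → (1, -3, 5) → (2, -2, 2) → (-5, 0, 0))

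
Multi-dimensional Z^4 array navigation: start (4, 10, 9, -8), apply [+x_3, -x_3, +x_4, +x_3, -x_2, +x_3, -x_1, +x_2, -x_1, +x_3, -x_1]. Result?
(1, 10, 12, -7)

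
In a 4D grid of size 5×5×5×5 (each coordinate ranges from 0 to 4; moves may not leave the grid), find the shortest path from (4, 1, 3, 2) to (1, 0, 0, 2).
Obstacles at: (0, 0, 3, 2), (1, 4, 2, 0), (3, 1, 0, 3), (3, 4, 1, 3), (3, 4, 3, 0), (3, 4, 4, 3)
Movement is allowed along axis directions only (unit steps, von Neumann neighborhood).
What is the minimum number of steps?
7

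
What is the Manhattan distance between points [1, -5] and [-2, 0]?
8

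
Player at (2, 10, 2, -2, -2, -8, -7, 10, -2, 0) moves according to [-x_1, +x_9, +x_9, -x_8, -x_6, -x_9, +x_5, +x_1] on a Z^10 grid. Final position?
(2, 10, 2, -2, -1, -9, -7, 9, -1, 0)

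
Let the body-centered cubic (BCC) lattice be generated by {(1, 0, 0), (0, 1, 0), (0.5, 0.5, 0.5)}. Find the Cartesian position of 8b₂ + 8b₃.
(4, 12, 4)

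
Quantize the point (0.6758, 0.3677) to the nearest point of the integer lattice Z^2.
(1, 0)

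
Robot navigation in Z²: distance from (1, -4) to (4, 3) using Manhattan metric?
10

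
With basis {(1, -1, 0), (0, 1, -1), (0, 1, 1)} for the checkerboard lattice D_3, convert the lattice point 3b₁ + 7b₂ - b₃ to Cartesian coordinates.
(3, 3, -8)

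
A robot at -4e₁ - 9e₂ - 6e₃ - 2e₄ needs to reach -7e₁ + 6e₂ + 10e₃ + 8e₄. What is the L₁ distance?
44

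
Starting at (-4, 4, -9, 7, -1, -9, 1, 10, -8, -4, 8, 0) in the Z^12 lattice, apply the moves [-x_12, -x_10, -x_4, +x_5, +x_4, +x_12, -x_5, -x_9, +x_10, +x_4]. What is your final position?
(-4, 4, -9, 8, -1, -9, 1, 10, -9, -4, 8, 0)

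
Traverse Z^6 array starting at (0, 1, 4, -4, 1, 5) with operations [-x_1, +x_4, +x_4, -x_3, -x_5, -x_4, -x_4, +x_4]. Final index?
(-1, 1, 3, -3, 0, 5)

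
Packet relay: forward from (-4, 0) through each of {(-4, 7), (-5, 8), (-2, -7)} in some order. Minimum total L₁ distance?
27
(one optimal route: (-4, 0) → (-4, 7) → (-5, 8) → (-2, -7))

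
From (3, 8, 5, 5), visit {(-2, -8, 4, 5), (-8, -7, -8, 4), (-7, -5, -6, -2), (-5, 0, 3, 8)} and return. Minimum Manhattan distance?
100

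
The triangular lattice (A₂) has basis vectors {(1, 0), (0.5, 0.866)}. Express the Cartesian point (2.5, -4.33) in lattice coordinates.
5b₁ - 5b₂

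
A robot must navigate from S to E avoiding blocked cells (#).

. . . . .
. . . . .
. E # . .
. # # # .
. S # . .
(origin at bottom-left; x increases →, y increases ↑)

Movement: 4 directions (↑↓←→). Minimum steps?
4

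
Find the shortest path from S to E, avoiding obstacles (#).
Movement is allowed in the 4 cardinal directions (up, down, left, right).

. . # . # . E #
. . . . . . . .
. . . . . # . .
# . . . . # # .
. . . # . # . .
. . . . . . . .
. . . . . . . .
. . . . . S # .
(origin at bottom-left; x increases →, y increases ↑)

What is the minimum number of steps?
10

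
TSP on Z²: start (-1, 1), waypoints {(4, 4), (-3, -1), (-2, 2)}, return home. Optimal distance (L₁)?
24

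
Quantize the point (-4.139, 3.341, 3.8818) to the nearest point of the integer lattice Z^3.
(-4, 3, 4)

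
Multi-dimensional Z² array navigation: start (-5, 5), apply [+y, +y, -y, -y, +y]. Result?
(-5, 6)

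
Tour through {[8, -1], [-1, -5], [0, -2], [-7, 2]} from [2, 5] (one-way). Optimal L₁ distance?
38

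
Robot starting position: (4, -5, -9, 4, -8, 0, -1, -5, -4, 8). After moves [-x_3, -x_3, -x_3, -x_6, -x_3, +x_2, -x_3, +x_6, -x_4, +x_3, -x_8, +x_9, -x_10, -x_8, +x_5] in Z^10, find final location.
(4, -4, -13, 3, -7, 0, -1, -7, -3, 7)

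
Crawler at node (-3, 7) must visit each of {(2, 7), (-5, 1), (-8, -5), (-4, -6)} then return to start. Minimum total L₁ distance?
46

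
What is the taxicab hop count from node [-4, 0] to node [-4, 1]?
1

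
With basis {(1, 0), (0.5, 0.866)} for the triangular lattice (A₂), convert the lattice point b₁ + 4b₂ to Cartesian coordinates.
(3, 3.464)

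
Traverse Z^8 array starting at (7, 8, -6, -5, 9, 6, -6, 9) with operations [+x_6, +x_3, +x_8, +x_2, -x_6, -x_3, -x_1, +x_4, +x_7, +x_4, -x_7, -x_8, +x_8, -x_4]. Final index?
(6, 9, -6, -4, 9, 6, -6, 10)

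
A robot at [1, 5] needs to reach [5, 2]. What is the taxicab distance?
7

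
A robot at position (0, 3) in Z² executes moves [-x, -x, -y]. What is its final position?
(-2, 2)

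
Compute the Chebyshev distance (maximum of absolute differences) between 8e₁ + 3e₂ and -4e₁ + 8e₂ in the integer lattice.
12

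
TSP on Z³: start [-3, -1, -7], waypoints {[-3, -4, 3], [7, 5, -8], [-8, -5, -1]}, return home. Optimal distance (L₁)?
72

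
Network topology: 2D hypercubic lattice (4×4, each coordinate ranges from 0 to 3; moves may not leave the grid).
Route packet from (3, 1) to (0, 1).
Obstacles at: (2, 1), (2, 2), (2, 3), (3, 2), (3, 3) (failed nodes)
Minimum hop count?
5
(one shortest path: (3, 1) → (3, 0) → (2, 0) → (1, 0) → (0, 0) → (0, 1))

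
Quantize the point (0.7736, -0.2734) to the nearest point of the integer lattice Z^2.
(1, 0)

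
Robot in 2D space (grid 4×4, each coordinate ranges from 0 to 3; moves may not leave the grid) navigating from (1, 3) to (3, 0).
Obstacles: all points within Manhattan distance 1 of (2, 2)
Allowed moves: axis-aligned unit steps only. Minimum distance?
7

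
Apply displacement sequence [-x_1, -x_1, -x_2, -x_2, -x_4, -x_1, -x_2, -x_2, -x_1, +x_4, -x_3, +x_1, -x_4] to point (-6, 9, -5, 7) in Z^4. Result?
(-9, 5, -6, 6)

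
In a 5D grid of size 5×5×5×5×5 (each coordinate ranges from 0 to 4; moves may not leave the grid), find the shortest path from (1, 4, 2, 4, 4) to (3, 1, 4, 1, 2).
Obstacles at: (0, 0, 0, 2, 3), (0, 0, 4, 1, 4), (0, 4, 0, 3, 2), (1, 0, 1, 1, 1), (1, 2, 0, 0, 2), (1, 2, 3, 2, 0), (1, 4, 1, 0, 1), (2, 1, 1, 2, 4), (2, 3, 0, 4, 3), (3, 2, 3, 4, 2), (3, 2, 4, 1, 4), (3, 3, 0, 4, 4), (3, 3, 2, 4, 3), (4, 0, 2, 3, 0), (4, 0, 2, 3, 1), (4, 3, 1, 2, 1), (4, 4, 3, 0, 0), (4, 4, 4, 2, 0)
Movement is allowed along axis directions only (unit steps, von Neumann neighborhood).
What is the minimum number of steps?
12
(one shortest path: (1, 4, 2, 4, 4) → (2, 4, 2, 4, 4) → (3, 4, 2, 4, 4) → (3, 3, 2, 4, 4) → (3, 2, 2, 4, 4) → (3, 1, 2, 4, 4) → (3, 1, 3, 4, 4) → (3, 1, 4, 4, 4) → (3, 1, 4, 3, 4) → (3, 1, 4, 2, 4) → (3, 1, 4, 1, 4) → (3, 1, 4, 1, 3) → (3, 1, 4, 1, 2))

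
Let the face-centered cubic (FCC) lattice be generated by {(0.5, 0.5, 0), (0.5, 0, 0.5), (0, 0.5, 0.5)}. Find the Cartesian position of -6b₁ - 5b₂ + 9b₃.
(-5.5, 1.5, 2)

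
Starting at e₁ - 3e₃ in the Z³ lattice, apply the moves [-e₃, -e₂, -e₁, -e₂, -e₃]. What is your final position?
(0, -2, -5)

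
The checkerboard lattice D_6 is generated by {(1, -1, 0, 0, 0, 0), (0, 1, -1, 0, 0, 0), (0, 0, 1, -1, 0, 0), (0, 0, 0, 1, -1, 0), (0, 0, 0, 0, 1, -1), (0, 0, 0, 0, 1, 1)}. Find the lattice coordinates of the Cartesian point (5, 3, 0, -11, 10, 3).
5b₁ + 8b₂ + 8b₃ - 3b₄ + 2b₅ + 5b₆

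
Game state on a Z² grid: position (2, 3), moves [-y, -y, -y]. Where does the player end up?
(2, 0)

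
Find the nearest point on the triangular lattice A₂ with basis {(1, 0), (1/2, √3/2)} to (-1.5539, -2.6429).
(-1.5, -2.598)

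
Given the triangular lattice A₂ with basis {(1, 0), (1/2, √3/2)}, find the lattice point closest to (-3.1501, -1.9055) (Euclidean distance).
(-3, -1.732)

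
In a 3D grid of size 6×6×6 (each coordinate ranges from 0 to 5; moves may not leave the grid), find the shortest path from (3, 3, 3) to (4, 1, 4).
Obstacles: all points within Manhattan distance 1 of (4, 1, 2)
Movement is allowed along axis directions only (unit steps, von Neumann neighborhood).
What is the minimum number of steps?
4
(one shortest path: (3, 3, 3) → (4, 3, 3) → (4, 2, 3) → (4, 2, 4) → (4, 1, 4))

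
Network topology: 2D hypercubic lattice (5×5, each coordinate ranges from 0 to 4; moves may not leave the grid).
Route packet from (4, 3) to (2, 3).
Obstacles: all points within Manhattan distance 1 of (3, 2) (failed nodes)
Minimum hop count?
4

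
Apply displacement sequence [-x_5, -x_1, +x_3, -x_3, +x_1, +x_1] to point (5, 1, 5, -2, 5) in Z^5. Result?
(6, 1, 5, -2, 4)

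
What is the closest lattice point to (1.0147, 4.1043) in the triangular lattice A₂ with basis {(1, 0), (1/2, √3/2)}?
(1.5, 4.33)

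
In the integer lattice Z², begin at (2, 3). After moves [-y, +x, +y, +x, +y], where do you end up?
(4, 4)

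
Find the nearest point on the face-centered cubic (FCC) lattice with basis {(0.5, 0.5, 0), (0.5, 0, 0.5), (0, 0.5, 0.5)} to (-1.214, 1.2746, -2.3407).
(-1, 1.5, -2.5)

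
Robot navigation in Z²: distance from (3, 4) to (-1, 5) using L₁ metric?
5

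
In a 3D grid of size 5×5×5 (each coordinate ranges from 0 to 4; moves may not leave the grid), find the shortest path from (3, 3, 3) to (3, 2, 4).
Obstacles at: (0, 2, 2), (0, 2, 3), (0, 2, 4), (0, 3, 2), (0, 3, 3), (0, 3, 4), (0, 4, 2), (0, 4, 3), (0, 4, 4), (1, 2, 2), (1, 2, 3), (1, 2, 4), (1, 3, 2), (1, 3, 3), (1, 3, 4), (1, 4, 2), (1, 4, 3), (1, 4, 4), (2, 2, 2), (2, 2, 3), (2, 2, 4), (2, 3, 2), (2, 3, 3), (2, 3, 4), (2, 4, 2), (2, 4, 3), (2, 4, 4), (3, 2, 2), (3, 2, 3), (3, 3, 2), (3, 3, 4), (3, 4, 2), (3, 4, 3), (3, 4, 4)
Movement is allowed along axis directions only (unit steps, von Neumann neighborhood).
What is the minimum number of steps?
4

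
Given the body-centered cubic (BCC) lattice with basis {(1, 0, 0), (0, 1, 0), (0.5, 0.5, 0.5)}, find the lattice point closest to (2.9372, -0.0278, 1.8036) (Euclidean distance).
(3, 0, 2)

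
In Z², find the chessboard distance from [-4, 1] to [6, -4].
10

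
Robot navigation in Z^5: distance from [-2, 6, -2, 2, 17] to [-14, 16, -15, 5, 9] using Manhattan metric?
46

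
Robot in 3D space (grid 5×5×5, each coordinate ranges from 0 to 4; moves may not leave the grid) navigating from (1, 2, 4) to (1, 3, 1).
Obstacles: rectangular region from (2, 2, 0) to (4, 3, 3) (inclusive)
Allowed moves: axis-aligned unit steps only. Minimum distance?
4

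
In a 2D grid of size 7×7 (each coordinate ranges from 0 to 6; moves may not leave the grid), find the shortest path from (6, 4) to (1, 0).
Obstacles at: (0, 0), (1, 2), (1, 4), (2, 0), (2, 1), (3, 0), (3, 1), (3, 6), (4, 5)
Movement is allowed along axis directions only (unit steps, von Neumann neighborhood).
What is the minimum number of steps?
11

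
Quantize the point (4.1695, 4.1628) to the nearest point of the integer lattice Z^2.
(4, 4)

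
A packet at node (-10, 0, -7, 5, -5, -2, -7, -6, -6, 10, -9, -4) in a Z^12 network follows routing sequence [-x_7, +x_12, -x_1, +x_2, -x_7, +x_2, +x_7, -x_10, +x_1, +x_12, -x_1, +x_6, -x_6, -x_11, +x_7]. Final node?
(-11, 2, -7, 5, -5, -2, -7, -6, -6, 9, -10, -2)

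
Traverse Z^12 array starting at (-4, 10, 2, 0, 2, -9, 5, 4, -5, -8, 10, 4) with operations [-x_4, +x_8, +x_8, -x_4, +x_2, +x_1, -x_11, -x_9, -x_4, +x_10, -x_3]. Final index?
(-3, 11, 1, -3, 2, -9, 5, 6, -6, -7, 9, 4)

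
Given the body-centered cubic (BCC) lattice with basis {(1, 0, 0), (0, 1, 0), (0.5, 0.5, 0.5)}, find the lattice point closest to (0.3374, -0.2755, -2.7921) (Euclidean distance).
(0.5, -0.5, -2.5)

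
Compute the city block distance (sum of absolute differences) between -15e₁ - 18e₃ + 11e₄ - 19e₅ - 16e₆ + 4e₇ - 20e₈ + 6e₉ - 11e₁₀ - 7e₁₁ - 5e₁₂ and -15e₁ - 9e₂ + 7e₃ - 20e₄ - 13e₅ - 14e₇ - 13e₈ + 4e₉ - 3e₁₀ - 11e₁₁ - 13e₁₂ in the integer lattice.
134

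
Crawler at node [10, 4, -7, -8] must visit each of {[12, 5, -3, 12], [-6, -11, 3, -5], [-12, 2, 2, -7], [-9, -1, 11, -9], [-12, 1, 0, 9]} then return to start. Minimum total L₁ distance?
166
(one optimal route: (10, 4, -7, -8) → (12, 5, -3, 12) → (-12, 1, 0, 9) → (-12, 2, 2, -7) → (-9, -1, 11, -9) → (-6, -11, 3, -5) → (10, 4, -7, -8))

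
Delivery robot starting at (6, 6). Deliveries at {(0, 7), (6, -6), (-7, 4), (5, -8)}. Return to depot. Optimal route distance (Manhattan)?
56
(one optimal route: (6, 6) → (0, 7) → (-7, 4) → (5, -8) → (6, -6) → (6, 6))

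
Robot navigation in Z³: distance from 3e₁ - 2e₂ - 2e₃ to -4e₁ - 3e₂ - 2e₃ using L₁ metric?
8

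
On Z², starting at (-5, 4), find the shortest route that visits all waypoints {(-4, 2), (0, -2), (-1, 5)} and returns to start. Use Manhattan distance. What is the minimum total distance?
24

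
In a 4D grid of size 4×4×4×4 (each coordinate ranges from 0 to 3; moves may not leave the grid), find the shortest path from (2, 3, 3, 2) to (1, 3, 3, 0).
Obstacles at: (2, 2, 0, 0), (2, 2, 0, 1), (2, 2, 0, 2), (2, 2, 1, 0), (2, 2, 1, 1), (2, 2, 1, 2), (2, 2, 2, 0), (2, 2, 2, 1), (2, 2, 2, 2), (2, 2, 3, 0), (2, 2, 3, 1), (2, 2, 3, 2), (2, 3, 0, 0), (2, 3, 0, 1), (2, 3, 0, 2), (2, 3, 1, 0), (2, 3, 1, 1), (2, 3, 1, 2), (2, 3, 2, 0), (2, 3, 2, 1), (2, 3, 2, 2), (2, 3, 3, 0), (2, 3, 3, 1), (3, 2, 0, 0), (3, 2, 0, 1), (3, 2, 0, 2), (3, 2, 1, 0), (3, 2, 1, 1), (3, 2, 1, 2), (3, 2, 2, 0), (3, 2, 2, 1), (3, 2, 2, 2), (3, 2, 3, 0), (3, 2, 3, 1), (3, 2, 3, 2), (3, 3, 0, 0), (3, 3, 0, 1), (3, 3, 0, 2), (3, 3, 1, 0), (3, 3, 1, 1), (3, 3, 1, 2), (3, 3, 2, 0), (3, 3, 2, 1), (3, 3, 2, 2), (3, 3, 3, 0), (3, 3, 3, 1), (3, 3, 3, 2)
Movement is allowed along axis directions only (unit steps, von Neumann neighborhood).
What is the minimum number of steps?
3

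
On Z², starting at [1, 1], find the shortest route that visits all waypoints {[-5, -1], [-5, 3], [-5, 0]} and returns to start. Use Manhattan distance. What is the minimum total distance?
20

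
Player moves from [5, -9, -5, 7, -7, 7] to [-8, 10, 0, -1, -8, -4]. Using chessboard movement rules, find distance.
19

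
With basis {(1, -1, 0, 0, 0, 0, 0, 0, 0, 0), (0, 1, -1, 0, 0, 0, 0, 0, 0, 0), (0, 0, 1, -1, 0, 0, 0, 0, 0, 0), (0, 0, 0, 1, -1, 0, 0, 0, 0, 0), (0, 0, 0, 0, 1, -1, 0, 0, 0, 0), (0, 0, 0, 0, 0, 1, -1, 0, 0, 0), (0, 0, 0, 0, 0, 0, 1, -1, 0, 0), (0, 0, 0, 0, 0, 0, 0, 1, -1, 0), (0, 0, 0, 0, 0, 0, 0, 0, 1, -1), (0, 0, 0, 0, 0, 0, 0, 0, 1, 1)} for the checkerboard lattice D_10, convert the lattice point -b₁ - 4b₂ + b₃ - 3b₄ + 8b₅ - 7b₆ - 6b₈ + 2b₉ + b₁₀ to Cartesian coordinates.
(-1, -3, 5, -4, 11, -15, 7, -6, 9, -1)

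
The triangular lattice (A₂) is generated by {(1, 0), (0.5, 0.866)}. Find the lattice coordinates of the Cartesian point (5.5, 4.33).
3b₁ + 5b₂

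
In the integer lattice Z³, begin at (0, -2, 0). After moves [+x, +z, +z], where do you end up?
(1, -2, 2)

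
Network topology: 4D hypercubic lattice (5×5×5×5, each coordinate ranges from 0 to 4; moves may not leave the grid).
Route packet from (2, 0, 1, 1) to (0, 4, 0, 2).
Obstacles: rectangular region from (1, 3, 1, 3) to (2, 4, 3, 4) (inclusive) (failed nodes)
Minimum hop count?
8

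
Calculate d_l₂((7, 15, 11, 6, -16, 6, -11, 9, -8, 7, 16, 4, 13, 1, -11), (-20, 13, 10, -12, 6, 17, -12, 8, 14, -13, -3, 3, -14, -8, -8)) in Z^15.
61.0737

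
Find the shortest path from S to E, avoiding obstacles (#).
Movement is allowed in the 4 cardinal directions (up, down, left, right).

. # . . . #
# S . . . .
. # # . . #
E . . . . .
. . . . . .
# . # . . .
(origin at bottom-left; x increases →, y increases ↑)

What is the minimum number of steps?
7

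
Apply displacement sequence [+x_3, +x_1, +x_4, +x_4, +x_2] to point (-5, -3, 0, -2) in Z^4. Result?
(-4, -2, 1, 0)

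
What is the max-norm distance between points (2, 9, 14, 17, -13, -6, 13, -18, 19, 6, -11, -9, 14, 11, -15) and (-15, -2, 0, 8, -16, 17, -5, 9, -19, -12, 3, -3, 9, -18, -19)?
38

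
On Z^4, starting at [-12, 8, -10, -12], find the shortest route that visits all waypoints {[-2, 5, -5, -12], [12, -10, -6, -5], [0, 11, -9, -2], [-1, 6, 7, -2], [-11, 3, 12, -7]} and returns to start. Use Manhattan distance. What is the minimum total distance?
172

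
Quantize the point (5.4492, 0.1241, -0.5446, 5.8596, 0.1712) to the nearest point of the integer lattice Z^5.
(5, 0, -1, 6, 0)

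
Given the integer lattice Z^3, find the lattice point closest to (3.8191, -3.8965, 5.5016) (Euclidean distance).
(4, -4, 6)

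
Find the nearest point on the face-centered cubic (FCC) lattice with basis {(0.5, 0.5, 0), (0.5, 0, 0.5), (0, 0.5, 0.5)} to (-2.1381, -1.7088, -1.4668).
(-2, -1.5, -1.5)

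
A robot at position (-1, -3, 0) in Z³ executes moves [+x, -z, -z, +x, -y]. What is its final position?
(1, -4, -2)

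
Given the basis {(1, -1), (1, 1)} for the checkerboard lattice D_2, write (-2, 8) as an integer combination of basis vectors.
-5b₁ + 3b₂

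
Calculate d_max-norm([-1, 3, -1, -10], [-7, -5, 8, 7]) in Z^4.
17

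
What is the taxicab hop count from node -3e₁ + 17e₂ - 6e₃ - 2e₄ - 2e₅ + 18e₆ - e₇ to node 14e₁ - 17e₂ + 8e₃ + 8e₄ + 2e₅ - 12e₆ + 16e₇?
126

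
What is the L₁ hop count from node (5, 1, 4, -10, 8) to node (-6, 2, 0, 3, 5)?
32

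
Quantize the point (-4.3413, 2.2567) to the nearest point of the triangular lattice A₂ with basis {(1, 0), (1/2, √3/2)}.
(-4.5, 2.598)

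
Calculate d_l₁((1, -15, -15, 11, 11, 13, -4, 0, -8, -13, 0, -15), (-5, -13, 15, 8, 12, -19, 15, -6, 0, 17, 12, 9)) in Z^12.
173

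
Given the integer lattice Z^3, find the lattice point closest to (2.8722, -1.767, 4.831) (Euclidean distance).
(3, -2, 5)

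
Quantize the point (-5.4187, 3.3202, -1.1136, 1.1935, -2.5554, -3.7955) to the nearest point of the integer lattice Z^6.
(-5, 3, -1, 1, -3, -4)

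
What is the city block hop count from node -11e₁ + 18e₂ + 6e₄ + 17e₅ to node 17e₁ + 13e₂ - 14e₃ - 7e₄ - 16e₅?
93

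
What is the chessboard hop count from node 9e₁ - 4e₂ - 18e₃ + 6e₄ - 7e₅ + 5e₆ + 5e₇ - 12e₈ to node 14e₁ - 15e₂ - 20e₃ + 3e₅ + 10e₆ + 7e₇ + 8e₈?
20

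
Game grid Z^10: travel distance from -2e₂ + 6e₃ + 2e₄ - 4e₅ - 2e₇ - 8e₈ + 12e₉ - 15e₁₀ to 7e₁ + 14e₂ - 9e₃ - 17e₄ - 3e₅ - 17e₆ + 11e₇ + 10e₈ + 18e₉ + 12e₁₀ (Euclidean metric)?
49.3862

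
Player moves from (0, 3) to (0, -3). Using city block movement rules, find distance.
6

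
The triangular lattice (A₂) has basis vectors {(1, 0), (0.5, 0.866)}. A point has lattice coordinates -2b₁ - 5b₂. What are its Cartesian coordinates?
(-4.5, -4.33)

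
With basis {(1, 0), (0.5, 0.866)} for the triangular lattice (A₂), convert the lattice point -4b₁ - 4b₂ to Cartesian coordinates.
(-6, -3.464)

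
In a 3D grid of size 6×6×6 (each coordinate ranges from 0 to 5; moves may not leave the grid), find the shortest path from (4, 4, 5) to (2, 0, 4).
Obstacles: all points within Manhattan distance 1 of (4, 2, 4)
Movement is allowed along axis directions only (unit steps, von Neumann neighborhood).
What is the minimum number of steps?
7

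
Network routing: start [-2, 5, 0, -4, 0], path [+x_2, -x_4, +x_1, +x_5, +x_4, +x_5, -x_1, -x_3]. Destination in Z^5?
(-2, 6, -1, -4, 2)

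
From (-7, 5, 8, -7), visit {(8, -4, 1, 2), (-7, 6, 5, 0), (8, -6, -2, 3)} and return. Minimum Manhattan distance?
94
(one optimal route: (-7, 5, 8, -7) → (8, -4, 1, 2) → (8, -6, -2, 3) → (-7, 6, 5, 0) → (-7, 5, 8, -7))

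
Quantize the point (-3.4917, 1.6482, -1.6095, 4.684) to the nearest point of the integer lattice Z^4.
(-3, 2, -2, 5)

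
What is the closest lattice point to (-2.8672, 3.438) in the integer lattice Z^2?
(-3, 3)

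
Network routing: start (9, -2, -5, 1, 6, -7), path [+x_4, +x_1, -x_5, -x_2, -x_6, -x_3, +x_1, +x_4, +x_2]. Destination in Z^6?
(11, -2, -6, 3, 5, -8)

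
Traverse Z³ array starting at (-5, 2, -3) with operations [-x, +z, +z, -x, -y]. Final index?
(-7, 1, -1)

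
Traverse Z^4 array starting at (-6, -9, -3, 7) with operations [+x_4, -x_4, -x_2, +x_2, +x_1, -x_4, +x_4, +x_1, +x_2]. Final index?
(-4, -8, -3, 7)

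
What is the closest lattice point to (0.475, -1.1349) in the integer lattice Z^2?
(0, -1)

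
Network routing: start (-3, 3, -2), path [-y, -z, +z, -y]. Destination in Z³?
(-3, 1, -2)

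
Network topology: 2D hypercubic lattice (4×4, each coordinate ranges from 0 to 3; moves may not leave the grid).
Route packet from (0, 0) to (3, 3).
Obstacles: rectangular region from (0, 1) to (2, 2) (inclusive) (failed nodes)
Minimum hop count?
6
(one shortest path: (0, 0) → (1, 0) → (2, 0) → (3, 0) → (3, 1) → (3, 2) → (3, 3))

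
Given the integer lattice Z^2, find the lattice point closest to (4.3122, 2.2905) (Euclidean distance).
(4, 2)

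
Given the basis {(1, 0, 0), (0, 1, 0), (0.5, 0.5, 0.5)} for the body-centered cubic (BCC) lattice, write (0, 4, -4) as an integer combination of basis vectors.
4b₁ + 8b₂ - 8b₃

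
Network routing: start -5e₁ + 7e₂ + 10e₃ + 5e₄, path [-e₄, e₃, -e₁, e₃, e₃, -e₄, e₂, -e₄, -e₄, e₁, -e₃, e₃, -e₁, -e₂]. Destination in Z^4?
(-6, 7, 13, 1)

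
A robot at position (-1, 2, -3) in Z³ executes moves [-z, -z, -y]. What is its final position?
(-1, 1, -5)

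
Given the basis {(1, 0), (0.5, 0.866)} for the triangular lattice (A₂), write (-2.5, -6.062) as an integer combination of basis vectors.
b₁ - 7b₂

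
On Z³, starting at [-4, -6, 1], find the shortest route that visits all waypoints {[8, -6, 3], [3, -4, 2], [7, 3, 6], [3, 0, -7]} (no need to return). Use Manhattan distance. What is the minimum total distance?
51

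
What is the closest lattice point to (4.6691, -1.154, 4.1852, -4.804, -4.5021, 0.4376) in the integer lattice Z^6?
(5, -1, 4, -5, -5, 0)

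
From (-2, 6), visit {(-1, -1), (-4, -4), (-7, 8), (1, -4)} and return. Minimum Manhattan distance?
40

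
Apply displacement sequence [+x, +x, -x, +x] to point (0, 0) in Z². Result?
(2, 0)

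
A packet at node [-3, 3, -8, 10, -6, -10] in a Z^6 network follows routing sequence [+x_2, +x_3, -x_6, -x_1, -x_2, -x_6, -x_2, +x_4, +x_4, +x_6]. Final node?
(-4, 2, -7, 12, -6, -11)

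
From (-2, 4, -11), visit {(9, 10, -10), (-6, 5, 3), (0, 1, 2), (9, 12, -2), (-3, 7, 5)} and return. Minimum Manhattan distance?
88
(one optimal route: (-2, 4, -11) → (9, 10, -10) → (9, 12, -2) → (-3, 7, 5) → (-6, 5, 3) → (0, 1, 2) → (-2, 4, -11))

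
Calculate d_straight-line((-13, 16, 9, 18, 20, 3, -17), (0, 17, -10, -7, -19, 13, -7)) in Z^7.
53.6377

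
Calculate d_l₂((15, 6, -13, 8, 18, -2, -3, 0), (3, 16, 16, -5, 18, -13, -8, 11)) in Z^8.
39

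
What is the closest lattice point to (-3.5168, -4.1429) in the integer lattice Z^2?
(-4, -4)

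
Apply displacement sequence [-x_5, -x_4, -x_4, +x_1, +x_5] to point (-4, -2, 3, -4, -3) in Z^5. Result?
(-3, -2, 3, -6, -3)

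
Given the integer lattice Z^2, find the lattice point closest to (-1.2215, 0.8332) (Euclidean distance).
(-1, 1)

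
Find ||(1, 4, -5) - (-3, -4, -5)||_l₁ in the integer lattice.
12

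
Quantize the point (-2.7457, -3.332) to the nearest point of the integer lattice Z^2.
(-3, -3)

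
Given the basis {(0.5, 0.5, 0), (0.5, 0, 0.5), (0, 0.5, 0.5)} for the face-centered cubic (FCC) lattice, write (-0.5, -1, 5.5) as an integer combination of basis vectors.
-7b₁ + 6b₂ + 5b₃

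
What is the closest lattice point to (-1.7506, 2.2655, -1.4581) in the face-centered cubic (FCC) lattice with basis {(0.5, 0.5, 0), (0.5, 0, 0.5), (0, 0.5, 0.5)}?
(-2, 2.5, -1.5)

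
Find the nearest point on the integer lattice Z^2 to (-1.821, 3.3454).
(-2, 3)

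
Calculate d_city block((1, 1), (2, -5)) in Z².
7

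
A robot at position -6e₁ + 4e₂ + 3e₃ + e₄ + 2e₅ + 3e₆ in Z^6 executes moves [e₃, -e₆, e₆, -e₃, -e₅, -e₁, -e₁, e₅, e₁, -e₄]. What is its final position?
(-7, 4, 3, 0, 2, 3)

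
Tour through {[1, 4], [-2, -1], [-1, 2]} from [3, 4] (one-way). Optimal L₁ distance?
10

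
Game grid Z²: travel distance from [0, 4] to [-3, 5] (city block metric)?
4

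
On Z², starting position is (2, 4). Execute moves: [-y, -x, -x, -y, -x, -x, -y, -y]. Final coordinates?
(-2, 0)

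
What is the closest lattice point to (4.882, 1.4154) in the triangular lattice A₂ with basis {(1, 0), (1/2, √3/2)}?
(5, 1.732)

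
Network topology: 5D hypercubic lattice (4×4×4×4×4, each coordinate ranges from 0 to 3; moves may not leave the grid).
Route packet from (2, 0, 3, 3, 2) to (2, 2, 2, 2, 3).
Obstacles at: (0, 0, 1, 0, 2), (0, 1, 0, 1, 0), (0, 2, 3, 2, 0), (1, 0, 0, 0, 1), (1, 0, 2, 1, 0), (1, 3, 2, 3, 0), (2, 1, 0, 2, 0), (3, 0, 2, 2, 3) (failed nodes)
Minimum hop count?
5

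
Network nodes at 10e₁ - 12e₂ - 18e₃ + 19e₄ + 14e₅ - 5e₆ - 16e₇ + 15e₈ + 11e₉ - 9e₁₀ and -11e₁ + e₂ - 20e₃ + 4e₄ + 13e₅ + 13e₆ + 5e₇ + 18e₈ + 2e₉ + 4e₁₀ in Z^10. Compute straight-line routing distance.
43.1741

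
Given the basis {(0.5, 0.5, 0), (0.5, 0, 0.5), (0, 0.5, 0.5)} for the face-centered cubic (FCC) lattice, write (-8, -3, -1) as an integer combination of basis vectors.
-10b₁ - 6b₂ + 4b₃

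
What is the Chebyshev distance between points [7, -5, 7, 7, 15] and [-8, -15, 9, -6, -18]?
33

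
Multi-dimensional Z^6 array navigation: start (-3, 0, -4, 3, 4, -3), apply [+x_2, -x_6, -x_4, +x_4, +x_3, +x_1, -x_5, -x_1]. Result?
(-3, 1, -3, 3, 3, -4)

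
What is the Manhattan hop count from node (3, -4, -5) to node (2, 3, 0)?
13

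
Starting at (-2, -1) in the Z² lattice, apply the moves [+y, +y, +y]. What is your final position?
(-2, 2)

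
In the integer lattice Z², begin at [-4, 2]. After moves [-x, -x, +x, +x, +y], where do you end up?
(-4, 3)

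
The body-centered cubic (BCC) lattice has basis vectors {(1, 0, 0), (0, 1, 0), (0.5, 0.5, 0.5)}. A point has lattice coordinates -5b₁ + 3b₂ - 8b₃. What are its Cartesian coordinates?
(-9, -1, -4)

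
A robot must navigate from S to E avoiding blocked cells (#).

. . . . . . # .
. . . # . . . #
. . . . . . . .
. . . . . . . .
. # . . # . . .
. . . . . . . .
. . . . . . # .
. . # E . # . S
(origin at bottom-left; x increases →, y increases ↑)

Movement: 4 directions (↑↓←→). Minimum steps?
8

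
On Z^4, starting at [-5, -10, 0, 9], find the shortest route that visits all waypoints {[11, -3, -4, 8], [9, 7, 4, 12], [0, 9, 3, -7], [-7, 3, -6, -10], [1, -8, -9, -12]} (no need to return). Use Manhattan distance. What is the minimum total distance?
132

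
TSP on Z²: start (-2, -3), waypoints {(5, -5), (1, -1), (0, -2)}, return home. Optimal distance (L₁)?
22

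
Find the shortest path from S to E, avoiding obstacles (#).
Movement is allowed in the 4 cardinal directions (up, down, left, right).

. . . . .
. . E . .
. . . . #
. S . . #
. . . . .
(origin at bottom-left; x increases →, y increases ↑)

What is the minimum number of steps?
3
(one shortest path: (1, 1) → (2, 1) → (2, 2) → (2, 3))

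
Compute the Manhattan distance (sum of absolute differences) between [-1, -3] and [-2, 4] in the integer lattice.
8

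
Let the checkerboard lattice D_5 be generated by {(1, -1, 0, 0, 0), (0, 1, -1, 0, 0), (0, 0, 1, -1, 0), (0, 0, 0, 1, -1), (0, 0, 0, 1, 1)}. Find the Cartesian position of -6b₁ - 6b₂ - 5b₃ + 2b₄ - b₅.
(-6, 0, 1, 6, -3)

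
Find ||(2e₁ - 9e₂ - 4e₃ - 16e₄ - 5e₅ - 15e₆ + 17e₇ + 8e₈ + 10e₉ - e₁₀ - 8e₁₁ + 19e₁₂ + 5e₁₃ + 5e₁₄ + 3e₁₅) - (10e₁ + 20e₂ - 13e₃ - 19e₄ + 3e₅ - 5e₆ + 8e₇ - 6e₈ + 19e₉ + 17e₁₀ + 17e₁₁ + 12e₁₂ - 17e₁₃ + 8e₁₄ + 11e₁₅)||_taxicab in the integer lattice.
182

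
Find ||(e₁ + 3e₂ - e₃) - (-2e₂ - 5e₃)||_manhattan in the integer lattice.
10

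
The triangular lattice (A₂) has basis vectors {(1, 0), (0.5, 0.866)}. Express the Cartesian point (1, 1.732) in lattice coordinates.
2b₂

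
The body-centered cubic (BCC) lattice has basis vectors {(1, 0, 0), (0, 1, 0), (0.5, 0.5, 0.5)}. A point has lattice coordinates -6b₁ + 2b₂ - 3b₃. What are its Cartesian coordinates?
(-7.5, 0.5, -1.5)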